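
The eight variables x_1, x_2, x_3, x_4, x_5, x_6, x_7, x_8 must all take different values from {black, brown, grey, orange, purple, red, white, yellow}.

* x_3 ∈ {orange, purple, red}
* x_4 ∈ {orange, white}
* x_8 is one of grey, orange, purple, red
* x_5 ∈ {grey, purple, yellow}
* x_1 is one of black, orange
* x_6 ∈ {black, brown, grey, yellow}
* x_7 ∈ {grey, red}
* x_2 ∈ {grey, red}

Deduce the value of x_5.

Among the 8 variables, brown fits only x_6 (and all 8 values in {black, brown, grey, orange, purple, red, white, yellow} must be used), so x_6 = brown.
The 7 still-open variables together cover exactly {black, grey, orange, purple, red, white, yellow} — 7 values for 7 variables — and black appears only in x_1's list, so x_1 = black.
The 6 still-open variables draw from only 6 values {grey, orange, purple, red, white, yellow}, so each is used; only x_4 can be white, hence x_4 = white.
Among the 5 still-open variables, yellow fits only x_5 (and all 5 values in {grey, orange, purple, red, yellow} must be used), so x_5 = yellow.

yellow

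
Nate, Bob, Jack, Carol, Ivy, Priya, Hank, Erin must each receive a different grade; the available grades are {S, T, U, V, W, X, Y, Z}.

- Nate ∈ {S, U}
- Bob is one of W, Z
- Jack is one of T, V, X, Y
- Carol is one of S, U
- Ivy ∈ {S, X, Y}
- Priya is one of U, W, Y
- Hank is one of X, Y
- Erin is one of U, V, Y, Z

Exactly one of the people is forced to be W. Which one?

The 8 variables draw from only 8 values {S, T, U, V, W, X, Y, Z}, so each is used; only Jack can be T, hence Jack = T.
The 7 still-open variables draw from only 7 values {S, U, V, W, X, Y, Z}, so each is used; only Erin can be V, hence Erin = V.
Among the 6 still-open variables, Z fits only Bob (and all 6 values in {S, U, W, X, Y, Z} must be used), so Bob = Z.
The 5 still-open variables together cover exactly {S, U, W, X, Y} — 5 values for 5 variables — and W appears only in Priya's list, so Priya = W.

Priya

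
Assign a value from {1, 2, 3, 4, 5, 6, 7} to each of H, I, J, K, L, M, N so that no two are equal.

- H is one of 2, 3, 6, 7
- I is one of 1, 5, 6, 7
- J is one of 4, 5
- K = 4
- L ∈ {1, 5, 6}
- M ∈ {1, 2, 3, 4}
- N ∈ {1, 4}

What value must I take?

K must be 4 (only option left). So J, M, N can't be 4.
N has just one choice, so N = 1. So I, L, M can't be 1.
J has just one choice, so J = 5. Remove 5 from I, L.
L's domain is down to {6}, so L = 6. So H, I can't be 6.
So I = 7.

7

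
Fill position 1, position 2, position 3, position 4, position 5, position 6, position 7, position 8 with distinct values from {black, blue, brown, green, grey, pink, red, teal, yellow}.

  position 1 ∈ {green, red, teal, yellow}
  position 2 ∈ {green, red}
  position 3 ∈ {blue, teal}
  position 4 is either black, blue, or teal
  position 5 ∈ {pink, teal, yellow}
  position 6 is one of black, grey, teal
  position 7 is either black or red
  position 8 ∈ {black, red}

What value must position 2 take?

green

The 8 variables draw from only 8 values {black, blue, green, grey, pink, red, teal, yellow}, so each is used; only position 6 can be grey, hence position 6 = grey.
The 7 still-open variables draw from only 7 values {black, blue, green, pink, red, teal, yellow}, so each is used; only position 5 can be pink, hence position 5 = pink.
The 6 still-open variables together cover exactly {black, blue, green, red, teal, yellow} — 6 values for 6 variables — and yellow appears only in position 1's list, so position 1 = yellow.
Among the 5 still-open variables, green fits only position 2 (and all 5 values in {black, blue, green, red, teal} must be used), so position 2 = green.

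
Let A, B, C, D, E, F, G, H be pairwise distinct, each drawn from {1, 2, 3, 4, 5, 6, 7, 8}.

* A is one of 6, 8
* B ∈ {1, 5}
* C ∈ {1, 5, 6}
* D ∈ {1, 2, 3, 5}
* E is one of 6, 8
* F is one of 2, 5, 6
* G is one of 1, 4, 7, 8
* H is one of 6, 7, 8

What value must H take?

7

The 8 variables together cover exactly {1, 2, 3, 4, 5, 6, 7, 8} — 8 values for 8 variables — and 3 appears only in D's list, so D = 3.
The 7 still-open variables draw from only 7 values {1, 2, 4, 5, 6, 7, 8}, so each is used; only F can be 2, hence F = 2.
The 6 still-open variables together cover exactly {1, 4, 5, 6, 7, 8} — 6 values for 6 variables — and 4 appears only in G's list, so G = 4.
The 5 still-open variables draw from only 5 values {1, 5, 6, 7, 8}, so each is used; only H can be 7, hence H = 7.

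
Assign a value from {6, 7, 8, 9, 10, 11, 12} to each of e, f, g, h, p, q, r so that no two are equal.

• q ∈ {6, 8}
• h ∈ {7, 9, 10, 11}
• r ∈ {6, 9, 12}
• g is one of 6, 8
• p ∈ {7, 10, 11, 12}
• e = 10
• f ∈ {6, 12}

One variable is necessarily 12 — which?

e has just one choice, so e = 10. Remove 10 from h, p.
g and q between them cover only {6, 8} — a naked pair. Remove those values from f, r.
So 12 goes to f.

f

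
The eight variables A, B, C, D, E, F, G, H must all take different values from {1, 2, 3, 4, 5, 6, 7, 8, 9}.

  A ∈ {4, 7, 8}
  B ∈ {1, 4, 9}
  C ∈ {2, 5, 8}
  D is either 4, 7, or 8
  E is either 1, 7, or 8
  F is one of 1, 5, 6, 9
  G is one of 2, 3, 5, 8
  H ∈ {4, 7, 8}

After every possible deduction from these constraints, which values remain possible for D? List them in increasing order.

The 3 variables A, D, H are confined to {4, 7, 8}, which locks those values in; drop them from B, C, E, G.
That leaves E = 1. So B, F can't be 1.
That leaves B = 9. Eliminate 9 elsewhere: F.
No further eliminations apply; D can still be any of 4, 7, 8.

4, 7, 8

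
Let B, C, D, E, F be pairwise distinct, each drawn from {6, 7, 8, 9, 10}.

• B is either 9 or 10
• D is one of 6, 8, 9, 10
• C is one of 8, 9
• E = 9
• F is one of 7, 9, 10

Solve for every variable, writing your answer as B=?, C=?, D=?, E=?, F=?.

B=10, C=8, D=6, E=9, F=7

E has just one choice, so E = 9. Remove 9 from B, C, D, F.
That leaves B = 10. So D, F can't be 10.
C must be 8 (only option left). So D can't be 8.
D must be 6 (only option left).
F must be 7 (only option left).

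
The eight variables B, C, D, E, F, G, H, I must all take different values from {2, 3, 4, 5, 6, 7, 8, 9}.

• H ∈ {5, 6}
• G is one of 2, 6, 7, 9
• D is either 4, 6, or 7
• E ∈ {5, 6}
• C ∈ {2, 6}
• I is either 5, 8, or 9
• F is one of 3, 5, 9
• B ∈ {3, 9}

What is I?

Among the 8 variables, 4 fits only D (and all 8 values in {2, 3, 4, 5, 6, 7, 8, 9} must be used), so D = 4.
The 7 still-open variables draw from only 7 values {2, 3, 5, 6, 7, 8, 9}, so each is used; only G can be 7, hence G = 7.
Among the 6 still-open variables, 2 fits only C (and all 6 values in {2, 3, 5, 6, 8, 9} must be used), so C = 2.
The 5 still-open variables draw from only 5 values {3, 5, 6, 8, 9}, so each is used; only I can be 8, hence I = 8.

8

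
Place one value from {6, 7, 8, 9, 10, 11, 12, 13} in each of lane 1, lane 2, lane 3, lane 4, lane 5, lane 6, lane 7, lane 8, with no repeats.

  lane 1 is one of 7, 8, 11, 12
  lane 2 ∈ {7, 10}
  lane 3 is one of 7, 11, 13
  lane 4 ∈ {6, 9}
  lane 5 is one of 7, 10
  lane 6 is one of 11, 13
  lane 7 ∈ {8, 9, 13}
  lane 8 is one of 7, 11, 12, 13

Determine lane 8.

The 8 variables draw from only 8 values {6, 7, 8, 9, 10, 11, 12, 13}, so each is used; only lane 4 can be 6, hence lane 4 = 6.
Among the 7 still-open variables, 9 fits only lane 7 (and all 7 values in {7, 8, 9, 10, 11, 12, 13} must be used), so lane 7 = 9.
The 6 still-open variables draw from only 6 values {7, 8, 10, 11, 12, 13}, so each is used; only lane 1 can be 8, hence lane 1 = 8.
The 5 still-open variables draw from only 5 values {7, 10, 11, 12, 13}, so each is used; only lane 8 can be 12, hence lane 8 = 12.

12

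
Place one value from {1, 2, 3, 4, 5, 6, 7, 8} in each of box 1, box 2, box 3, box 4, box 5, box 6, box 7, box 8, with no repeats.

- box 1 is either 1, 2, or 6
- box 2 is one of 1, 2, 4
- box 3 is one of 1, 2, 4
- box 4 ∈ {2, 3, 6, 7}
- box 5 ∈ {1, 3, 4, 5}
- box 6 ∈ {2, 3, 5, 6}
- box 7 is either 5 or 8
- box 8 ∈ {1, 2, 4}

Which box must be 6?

The 8 variables draw from only 8 values {1, 2, 3, 4, 5, 6, 7, 8}, so each is used; only box 4 can be 7, hence box 4 = 7.
Among the 7 still-open variables, 8 fits only box 7 (and all 7 values in {1, 2, 3, 4, 5, 6, 8} must be used), so box 7 = 8.
box 2, box 3, box 8 between them cover only {1, 2, 4} — a naked triple. Remove those values from box 1, box 5, box 6.
So 6 goes to box 1.

box 1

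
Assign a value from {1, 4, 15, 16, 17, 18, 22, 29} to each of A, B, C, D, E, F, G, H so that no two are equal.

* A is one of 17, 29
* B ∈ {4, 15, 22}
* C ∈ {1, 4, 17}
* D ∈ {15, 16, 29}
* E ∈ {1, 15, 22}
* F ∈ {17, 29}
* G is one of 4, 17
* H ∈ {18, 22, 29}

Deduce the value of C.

1

Among the 8 variables, 16 fits only D (and all 8 values in {1, 4, 15, 16, 17, 18, 22, 29} must be used), so D = 16.
Among the 7 still-open variables, 18 fits only H (and all 7 values in {1, 4, 15, 17, 18, 22, 29} must be used), so H = 18.
A and F between them cover only {17, 29} — a naked pair. Remove those values from C, G.
That leaves G = 4. Strike 4 from B, C.
So C = 1.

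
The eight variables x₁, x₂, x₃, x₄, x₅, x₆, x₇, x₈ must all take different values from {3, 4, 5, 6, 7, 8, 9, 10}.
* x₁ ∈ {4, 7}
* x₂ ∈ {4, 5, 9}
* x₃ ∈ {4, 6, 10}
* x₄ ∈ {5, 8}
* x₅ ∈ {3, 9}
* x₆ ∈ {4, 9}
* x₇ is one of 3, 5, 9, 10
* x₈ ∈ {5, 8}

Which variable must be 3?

x₅

Among the 8 variables, 6 fits only x₃ (and all 8 values in {3, 4, 5, 6, 7, 8, 9, 10} must be used), so x₃ = 6.
Among the 7 still-open variables, 7 fits only x₁ (and all 7 values in {3, 4, 5, 7, 8, 9, 10} must be used), so x₁ = 7.
The 6 still-open variables together cover exactly {3, 4, 5, 8, 9, 10} — 6 values for 6 variables — and 10 appears only in x₇'s list, so x₇ = 10.
The 5 still-open variables draw from only 5 values {3, 4, 5, 8, 9}, so each is used; only x₅ can be 3, hence x₅ = 3.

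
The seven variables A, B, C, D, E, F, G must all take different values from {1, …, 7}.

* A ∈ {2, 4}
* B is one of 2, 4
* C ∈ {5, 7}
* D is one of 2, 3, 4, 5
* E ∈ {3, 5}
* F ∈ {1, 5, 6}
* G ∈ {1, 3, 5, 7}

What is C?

The 7 variables together cover exactly {1, 2, 3, 4, 5, 6, 7} — 7 values for 7 variables — and 6 appears only in F's list, so F = 6.
The 6 still-open variables draw from only 6 values {1, 2, 3, 4, 5, 7}, so each is used; only G can be 1, hence G = 1.
The 5 still-open variables draw from only 5 values {2, 3, 4, 5, 7}, so each is used; only C can be 7, hence C = 7.

7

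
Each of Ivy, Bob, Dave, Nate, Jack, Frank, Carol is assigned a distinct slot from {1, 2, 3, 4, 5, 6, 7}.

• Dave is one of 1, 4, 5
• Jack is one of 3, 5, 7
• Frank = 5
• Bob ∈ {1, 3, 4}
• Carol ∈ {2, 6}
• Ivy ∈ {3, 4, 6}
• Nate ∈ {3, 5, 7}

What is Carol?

2

Frank has just one choice, so Frank = 5. Remove 5 from Dave, Nate, Jack.
Among the 6 still-open variables, 2 fits only Carol (and all 6 values in {1, 2, 3, 4, 6, 7} must be used), so Carol = 2.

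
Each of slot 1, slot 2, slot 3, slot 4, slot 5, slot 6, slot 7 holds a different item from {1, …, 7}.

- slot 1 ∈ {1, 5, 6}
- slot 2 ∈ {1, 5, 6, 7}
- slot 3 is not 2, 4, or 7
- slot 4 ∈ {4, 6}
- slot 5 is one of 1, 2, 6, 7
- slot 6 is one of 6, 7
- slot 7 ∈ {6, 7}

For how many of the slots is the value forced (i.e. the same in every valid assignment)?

3

The 7 variables together cover exactly {1, 2, 3, 4, 5, 6, 7} — 7 values for 7 variables — and 2 appears only in slot 5's list, so slot 5 = 2.
Among the 6 still-open variables, 3 fits only slot 3 (and all 6 values in {1, 3, 4, 5, 6, 7} must be used), so slot 3 = 3.
The 5 still-open variables draw from only 5 values {1, 4, 5, 6, 7}, so each is used; only slot 4 can be 4, hence slot 4 = 4.
slot 6 and slot 7 share exactly the 2 values {6, 7}; by pigeonhole those values go to them, so strike 6, 7 from slot 1, slot 2.
Determined: slot 3=3, slot 4=4, slot 5=2. The other slots each still have more than one consistent value. That makes 3.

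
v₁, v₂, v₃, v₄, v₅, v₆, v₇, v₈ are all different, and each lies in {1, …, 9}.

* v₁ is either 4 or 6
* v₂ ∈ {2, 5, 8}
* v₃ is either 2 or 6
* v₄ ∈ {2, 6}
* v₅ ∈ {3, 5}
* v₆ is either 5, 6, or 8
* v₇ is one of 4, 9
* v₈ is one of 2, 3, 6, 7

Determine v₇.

Among the 8 variables, 7 fits only v₈ (and all 8 values in {2, 3, 4, 5, 6, 7, 8, 9} must be used), so v₈ = 7.
The 7 still-open variables together cover exactly {2, 3, 4, 5, 6, 8, 9} — 7 values for 7 variables — and 3 appears only in v₅'s list, so v₅ = 3.
The 6 still-open variables together cover exactly {2, 4, 5, 6, 8, 9} — 6 values for 6 variables — and 9 appears only in v₇'s list, so v₇ = 9.

9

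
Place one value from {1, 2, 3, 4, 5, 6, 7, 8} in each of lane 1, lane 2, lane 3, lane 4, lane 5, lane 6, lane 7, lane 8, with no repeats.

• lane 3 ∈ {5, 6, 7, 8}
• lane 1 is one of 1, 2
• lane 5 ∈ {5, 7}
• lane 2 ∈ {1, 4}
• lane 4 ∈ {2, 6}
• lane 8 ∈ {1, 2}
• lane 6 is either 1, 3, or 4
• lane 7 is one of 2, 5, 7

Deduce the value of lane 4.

6

The 8 variables draw from only 8 values {1, 2, 3, 4, 5, 6, 7, 8}, so each is used; only lane 6 can be 3, hence lane 6 = 3.
Among the 7 still-open variables, 4 fits only lane 2 (and all 7 values in {1, 2, 4, 5, 6, 7, 8} must be used), so lane 2 = 4.
Among the 6 still-open variables, 8 fits only lane 3 (and all 6 values in {1, 2, 5, 6, 7, 8} must be used), so lane 3 = 8.
Among the 5 still-open variables, 6 fits only lane 4 (and all 5 values in {1, 2, 5, 6, 7} must be used), so lane 4 = 6.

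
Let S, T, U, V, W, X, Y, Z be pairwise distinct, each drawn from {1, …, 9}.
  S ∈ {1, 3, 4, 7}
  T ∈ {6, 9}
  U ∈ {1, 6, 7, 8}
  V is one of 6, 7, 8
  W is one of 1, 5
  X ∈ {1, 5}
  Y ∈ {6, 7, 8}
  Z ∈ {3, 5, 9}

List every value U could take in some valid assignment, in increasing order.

6, 7, 8

The 8 variables together cover exactly {1, 3, 4, 5, 6, 7, 8, 9} — 8 values for 8 variables — and 4 appears only in S's list, so S = 4.
The 7 still-open variables draw from only 7 values {1, 3, 5, 6, 7, 8, 9}, so each is used; only Z can be 3, hence Z = 3.
The 6 still-open variables together cover exactly {1, 5, 6, 7, 8, 9} — 6 values for 6 variables — and 9 appears only in T's list, so T = 9.
The 2 variables W and X are confined to {1, 5}, which locks those values in; drop them from U.
No further eliminations apply; U can still be any of 6, 7, 8.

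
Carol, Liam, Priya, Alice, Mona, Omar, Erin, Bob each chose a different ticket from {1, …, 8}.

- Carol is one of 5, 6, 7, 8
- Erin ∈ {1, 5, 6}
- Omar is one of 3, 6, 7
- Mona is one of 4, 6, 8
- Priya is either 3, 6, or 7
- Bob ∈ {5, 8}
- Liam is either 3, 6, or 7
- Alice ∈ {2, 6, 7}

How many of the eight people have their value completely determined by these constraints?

3

Among the 8 variables, 1 fits only Erin (and all 8 values in {1, 2, 3, 4, 5, 6, 7, 8} must be used), so Erin = 1.
The 7 still-open variables draw from only 7 values {2, 3, 4, 5, 6, 7, 8}, so each is used; only Alice can be 2, hence Alice = 2.
Among the 6 still-open variables, 4 fits only Mona (and all 6 values in {3, 4, 5, 6, 7, 8} must be used), so Mona = 4.
Liam, Priya, Omar between them cover only {3, 6, 7} — a naked triple. Remove those values from Carol.
Determined: Alice=2, Mona=4, Erin=1. The other people each still have more than one consistent value. That makes 3.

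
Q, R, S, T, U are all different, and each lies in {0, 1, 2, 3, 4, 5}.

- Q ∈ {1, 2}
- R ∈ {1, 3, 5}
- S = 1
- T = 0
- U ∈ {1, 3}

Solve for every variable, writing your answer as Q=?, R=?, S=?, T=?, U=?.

S's domain is down to {1}, so S = 1. Eliminate 1 elsewhere: Q, R, U.
T's domain is down to {0}, so T = 0.
U's domain is down to {3}, so U = 3. Strike 3 from R.
Q has just one choice, so Q = 2.
That leaves R = 5.

Q=2, R=5, S=1, T=0, U=3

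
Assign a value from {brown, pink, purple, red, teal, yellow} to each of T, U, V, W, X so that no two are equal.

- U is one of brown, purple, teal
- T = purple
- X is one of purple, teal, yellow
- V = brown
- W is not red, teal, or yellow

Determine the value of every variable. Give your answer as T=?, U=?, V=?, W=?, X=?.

T must be purple (only option left). Remove purple from U, W, X.
V has just one choice, so V = brown. Remove brown from U, W.
That leaves W = pink.
U must be teal (only option left). Remove teal from X.
That leaves X = yellow.

T=purple, U=teal, V=brown, W=pink, X=yellow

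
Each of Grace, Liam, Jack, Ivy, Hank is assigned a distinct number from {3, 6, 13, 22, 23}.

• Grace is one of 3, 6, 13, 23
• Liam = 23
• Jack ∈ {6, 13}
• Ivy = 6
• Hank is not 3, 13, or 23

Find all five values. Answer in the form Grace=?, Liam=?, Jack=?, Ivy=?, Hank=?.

Liam must be 23 (only option left). Remove 23 from Grace.
Ivy's domain is down to {6}, so Ivy = 6. Strike 6 from Grace, Jack, Hank.
Hank must be 22 (only option left).
Jack must be 13 (only option left). So Grace can't be 13.
Grace's domain is down to {3}, so Grace = 3.

Grace=3, Liam=23, Jack=13, Ivy=6, Hank=22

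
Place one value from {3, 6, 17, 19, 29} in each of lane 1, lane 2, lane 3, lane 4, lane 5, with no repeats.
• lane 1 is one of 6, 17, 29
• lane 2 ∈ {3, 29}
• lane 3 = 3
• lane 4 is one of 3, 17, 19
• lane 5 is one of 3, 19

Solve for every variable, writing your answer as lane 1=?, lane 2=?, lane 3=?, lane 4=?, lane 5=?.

lane 3 has just one choice, so lane 3 = 3. Remove 3 from lane 2, lane 4, lane 5.
lane 5's domain is down to {19}, so lane 5 = 19. Eliminate 19 elsewhere: lane 4.
lane 2 has just one choice, so lane 2 = 29. Strike 29 from lane 1.
lane 4's domain is down to {17}, so lane 4 = 17. Eliminate 17 elsewhere: lane 1.
That leaves lane 1 = 6.

lane 1=6, lane 2=29, lane 3=3, lane 4=17, lane 5=19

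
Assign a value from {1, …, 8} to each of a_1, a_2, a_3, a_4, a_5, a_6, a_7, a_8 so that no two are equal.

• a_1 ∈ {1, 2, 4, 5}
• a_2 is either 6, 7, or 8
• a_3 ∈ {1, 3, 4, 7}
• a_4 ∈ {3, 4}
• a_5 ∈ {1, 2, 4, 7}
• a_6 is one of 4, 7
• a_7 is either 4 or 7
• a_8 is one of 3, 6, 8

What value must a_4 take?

3

Among the 8 variables, 5 fits only a_1 (and all 8 values in {1, 2, 3, 4, 5, 6, 7, 8} must be used), so a_1 = 5.
The 7 still-open variables draw from only 7 values {1, 2, 3, 4, 6, 7, 8}, so each is used; only a_5 can be 2, hence a_5 = 2.
The 6 still-open variables draw from only 6 values {1, 3, 4, 6, 7, 8}, so each is used; only a_3 can be 1, hence a_3 = 1.
a_6 and a_7 between them cover only {4, 7} — a naked pair. Remove those values from a_2, a_4.
So a_4 = 3.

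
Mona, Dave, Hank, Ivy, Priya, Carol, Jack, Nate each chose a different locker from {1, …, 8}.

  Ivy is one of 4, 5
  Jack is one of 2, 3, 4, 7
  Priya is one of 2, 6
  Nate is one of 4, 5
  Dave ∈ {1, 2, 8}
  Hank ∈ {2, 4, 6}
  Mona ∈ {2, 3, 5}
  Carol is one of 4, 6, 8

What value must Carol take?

8

The 8 variables together cover exactly {1, 2, 3, 4, 5, 6, 7, 8} — 8 values for 8 variables — and 1 appears only in Dave's list, so Dave = 1.
The 7 still-open variables together cover exactly {2, 3, 4, 5, 6, 7, 8} — 7 values for 7 variables — and 7 appears only in Jack's list, so Jack = 7.
The 6 still-open variables draw from only 6 values {2, 3, 4, 5, 6, 8}, so each is used; only Mona can be 3, hence Mona = 3.
The 5 still-open variables draw from only 5 values {2, 4, 5, 6, 8}, so each is used; only Carol can be 8, hence Carol = 8.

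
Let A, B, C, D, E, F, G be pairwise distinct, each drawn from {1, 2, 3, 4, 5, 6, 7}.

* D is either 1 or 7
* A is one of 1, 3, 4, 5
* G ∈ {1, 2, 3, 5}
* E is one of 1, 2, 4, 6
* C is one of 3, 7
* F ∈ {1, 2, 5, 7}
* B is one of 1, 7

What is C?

3

Among the 7 variables, 6 fits only E (and all 7 values in {1, 2, 3, 4, 5, 6, 7} must be used), so E = 6.
Among the 6 still-open variables, 4 fits only A (and all 6 values in {1, 2, 3, 4, 5, 7} must be used), so A = 4.
B and D between them cover only {1, 7} — a naked pair. Remove those values from C, F, G.
So C = 3.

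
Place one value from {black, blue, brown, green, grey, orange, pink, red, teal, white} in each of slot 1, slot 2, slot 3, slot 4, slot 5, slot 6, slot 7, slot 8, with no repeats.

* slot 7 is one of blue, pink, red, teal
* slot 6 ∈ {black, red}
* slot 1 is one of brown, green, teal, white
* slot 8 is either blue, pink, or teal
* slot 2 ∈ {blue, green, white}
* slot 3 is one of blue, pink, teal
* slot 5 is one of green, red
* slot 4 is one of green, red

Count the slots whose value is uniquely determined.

3

Among the 8 variables, black fits only slot 6 (and all 8 values in {black, blue, brown, green, pink, red, teal, white} must be used), so slot 6 = black.
The 7 still-open variables together cover exactly {blue, brown, green, pink, red, teal, white} — 7 values for 7 variables — and brown appears only in slot 1's list, so slot 1 = brown.
Among the 6 still-open variables, white fits only slot 2 (and all 6 values in {blue, green, pink, red, teal, white} must be used), so slot 2 = white.
The 2 variables slot 4 and slot 5 are confined to {green, red}, which locks those values in; drop them from slot 7.
Determined: slot 1=brown, slot 2=white, slot 6=black. The other slots each still have more than one consistent value. That makes 3.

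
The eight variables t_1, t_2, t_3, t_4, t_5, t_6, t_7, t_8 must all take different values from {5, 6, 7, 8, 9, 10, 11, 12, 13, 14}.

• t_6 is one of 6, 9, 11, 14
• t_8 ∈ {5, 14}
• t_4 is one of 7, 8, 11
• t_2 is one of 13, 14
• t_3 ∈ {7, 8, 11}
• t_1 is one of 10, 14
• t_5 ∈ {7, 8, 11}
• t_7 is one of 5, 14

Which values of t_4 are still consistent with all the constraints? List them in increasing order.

7, 8, 11

The 2 variables t_7 and t_8 are confined to {5, 14}, which locks those values in; drop them from t_1, t_2, t_6.
t_1's domain is down to {10}, so t_1 = 10.
That leaves t_2 = 13.
t_3, t_4, t_5 share exactly the 3 values {7, 8, 11}; by pigeonhole those values go to them, so strike 7, 8, 11 from t_6.
No further eliminations apply; t_4 can still be any of 7, 8, 11.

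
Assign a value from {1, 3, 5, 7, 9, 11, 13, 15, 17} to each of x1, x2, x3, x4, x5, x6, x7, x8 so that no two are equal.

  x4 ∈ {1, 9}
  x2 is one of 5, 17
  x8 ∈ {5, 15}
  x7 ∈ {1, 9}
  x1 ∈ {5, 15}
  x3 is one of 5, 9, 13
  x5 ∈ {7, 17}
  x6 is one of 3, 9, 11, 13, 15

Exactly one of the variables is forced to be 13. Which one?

x3

x1 and x8 between them cover only {5, 15} — a naked pair. Remove those values from x2, x3, x6.
x2 must be 17 (only option left). Strike 17 from x5.
x5 must be 7 (only option left).
x4 and x7 share exactly the 2 values {1, 9}; by pigeonhole those values go to them, so strike 1, 9 from x3, x6.
So 13 goes to x3.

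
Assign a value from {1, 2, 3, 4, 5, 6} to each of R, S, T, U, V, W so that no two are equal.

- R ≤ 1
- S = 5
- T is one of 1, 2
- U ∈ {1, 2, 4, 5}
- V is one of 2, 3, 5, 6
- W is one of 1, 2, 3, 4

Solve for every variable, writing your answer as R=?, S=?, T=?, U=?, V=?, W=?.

R=1, S=5, T=2, U=4, V=6, W=3

R's domain is down to {1}, so R = 1. Remove 1 from T, U, W.
S has just one choice, so S = 5. Eliminate 5 elsewhere: U, V.
T has just one choice, so T = 2. Strike 2 from U, V, W.
U's domain is down to {4}, so U = 4. Remove 4 from W.
That leaves W = 3. Eliminate 3 elsewhere: V.
V's domain is down to {6}, so V = 6.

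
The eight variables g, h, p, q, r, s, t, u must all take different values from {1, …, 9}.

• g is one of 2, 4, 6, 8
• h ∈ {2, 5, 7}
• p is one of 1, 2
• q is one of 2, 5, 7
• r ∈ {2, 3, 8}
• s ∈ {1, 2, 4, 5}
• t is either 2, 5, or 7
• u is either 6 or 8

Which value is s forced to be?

4

The 8 variables draw from only 8 values {1, 2, 3, 4, 5, 6, 7, 8}, so each is used; only r can be 3, hence r = 3.
h, q, t share exactly the 3 values {2, 5, 7}; by pigeonhole those values go to them, so strike 2, 5, 7 from g, p, s.
p's domain is down to {1}, so p = 1. Remove 1 from s.
So s = 4.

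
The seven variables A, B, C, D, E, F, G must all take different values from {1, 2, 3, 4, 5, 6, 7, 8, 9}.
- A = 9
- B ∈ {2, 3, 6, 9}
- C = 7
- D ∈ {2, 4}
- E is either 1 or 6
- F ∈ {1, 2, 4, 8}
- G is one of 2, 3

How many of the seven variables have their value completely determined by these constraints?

A must be 9 (only option left). Remove 9 from B.
C must be 7 (only option left).
Determined: A=9, C=7. The other variables each still have more than one consistent value. That makes 2.

2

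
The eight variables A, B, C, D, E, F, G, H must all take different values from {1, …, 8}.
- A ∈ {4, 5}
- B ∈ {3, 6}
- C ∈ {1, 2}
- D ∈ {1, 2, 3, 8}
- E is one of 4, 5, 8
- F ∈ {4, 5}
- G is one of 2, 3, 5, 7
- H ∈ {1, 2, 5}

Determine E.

8

The 8 variables together cover exactly {1, 2, 3, 4, 5, 6, 7, 8} — 8 values for 8 variables — and 6 appears only in B's list, so B = 6.
Among the 7 still-open variables, 7 fits only G (and all 7 values in {1, 2, 3, 4, 5, 7, 8} must be used), so G = 7.
The 6 still-open variables together cover exactly {1, 2, 3, 4, 5, 8} — 6 values for 6 variables — and 3 appears only in D's list, so D = 3.
The 5 still-open variables together cover exactly {1, 2, 4, 5, 8} — 5 values for 5 variables — and 8 appears only in E's list, so E = 8.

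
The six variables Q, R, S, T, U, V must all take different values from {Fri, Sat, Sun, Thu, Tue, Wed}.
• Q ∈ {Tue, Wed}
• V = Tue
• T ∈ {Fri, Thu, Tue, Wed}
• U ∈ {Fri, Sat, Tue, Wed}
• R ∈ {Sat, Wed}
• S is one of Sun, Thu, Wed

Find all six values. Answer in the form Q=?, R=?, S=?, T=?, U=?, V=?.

V has just one choice, so V = Tue. Strike Tue from Q, T, U.
Q's domain is down to {Wed}, so Q = Wed. Strike Wed from R, S, T, U.
R's domain is down to {Sat}, so R = Sat. Strike Sat from U.
That leaves U = Fri. Eliminate Fri elsewhere: T.
That leaves T = Thu. Remove Thu from S.
S has just one choice, so S = Sun.

Q=Wed, R=Sat, S=Sun, T=Thu, U=Fri, V=Tue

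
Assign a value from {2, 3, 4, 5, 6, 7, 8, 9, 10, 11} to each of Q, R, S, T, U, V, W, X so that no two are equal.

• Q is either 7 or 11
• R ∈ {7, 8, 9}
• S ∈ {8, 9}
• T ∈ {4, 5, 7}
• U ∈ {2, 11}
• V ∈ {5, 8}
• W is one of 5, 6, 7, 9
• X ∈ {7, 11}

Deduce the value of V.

Among the 8 variables, 2 fits only U (and all 8 values in {2, 4, 5, 6, 7, 8, 9, 11} must be used), so U = 2.
The 7 still-open variables together cover exactly {4, 5, 6, 7, 8, 9, 11} — 7 values for 7 variables — and 4 appears only in T's list, so T = 4.
Among the 6 still-open variables, 6 fits only W (and all 6 values in {5, 6, 7, 8, 9, 11} must be used), so W = 6.
The 5 still-open variables draw from only 5 values {5, 7, 8, 9, 11}, so each is used; only V can be 5, hence V = 5.

5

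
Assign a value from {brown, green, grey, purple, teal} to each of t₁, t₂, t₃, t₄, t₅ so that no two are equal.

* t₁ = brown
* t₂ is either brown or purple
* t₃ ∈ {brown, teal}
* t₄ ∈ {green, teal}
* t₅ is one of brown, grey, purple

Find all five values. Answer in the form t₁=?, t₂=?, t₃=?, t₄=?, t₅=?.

t₁=brown, t₂=purple, t₃=teal, t₄=green, t₅=grey

t₁ has just one choice, so t₁ = brown. Eliminate brown elsewhere: t₂, t₃, t₅.
That leaves t₂ = purple. So t₅ can't be purple.
t₃'s domain is down to {teal}, so t₃ = teal. Strike teal from t₄.
t₄ must be green (only option left).
t₅'s domain is down to {grey}, so t₅ = grey.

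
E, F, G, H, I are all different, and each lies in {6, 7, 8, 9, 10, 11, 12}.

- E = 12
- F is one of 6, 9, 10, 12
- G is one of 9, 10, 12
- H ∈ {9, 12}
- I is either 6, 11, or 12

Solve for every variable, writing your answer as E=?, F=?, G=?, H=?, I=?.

E's domain is down to {12}, so E = 12. Remove 12 from F, G, H, I.
H's domain is down to {9}, so H = 9. Eliminate 9 elsewhere: F, G.
That leaves G = 10. Eliminate 10 elsewhere: F.
F's domain is down to {6}, so F = 6. Remove 6 from I.
That leaves I = 11.

E=12, F=6, G=10, H=9, I=11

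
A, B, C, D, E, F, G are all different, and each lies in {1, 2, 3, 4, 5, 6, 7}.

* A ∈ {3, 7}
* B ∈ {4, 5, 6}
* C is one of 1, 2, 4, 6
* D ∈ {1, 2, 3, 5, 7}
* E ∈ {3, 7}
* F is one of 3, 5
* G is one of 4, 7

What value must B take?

The 2 variables A and E are confined to {3, 7}, which locks those values in; drop them from D, F, G.
F's domain is down to {5}, so F = 5. Remove 5 from B, D.
G's domain is down to {4}, so G = 4. Strike 4 from B, C.
So B = 6.

6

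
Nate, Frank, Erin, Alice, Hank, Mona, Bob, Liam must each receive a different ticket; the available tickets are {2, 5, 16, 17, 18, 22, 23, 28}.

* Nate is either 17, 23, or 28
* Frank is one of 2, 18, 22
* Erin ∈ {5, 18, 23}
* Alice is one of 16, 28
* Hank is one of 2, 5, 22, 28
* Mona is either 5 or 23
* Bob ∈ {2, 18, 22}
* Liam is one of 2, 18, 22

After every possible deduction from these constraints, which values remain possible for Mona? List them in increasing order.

5, 23

The 8 variables draw from only 8 values {2, 5, 16, 17, 18, 22, 23, 28}, so each is used; only Alice can be 16, hence Alice = 16.
Among the 7 still-open variables, 17 fits only Nate (and all 7 values in {2, 5, 17, 18, 22, 23, 28} must be used), so Nate = 17.
The 6 still-open variables together cover exactly {2, 5, 18, 22, 23, 28} — 6 values for 6 variables — and 28 appears only in Hank's list, so Hank = 28.
Frank, Bob, Liam share exactly the 3 values {2, 18, 22}; by pigeonhole those values go to them, so strike 2, 18, 22 from Erin.
No further eliminations apply; Mona can still be any of 5, 23.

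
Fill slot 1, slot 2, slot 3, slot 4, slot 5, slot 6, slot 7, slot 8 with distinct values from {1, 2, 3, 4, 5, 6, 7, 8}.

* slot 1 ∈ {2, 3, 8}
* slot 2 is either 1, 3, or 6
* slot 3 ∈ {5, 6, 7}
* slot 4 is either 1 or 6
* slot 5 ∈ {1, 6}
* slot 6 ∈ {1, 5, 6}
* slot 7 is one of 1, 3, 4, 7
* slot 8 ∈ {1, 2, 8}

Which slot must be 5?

The 8 variables together cover exactly {1, 2, 3, 4, 5, 6, 7, 8} — 8 values for 8 variables — and 4 appears only in slot 7's list, so slot 7 = 4.
The 7 still-open variables draw from only 7 values {1, 2, 3, 5, 6, 7, 8}, so each is used; only slot 3 can be 7, hence slot 3 = 7.
The 6 still-open variables together cover exactly {1, 2, 3, 5, 6, 8} — 6 values for 6 variables — and 5 appears only in slot 6's list, so slot 6 = 5.

slot 6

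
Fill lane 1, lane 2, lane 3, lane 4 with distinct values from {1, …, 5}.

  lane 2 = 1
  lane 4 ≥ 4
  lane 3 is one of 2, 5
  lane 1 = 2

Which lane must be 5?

lane 1 has just one choice, so lane 1 = 2. So lane 3 can't be 2.
So 5 goes to lane 3.

lane 3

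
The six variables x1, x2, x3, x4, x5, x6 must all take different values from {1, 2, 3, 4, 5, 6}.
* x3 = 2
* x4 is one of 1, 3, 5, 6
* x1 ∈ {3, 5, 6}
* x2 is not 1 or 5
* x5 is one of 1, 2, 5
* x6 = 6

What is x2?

4

x3's domain is down to {2}, so x3 = 2. So x2, x5 can't be 2.
x6's domain is down to {6}, so x6 = 6. Eliminate 6 elsewhere: x1, x2, x4.
The 4 still-open variables together cover exactly {1, 3, 4, 5} — 4 values for 4 variables — and 4 appears only in x2's list, so x2 = 4.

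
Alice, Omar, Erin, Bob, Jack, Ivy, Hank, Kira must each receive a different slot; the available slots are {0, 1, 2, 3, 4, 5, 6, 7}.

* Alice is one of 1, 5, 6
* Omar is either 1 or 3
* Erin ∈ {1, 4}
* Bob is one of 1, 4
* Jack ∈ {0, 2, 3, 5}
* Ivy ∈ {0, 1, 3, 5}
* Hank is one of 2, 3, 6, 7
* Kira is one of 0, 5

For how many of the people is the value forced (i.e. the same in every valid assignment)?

The 8 variables together cover exactly {0, 1, 2, 3, 4, 5, 6, 7} — 8 values for 8 variables — and 7 appears only in Hank's list, so Hank = 7.
Among the 7 still-open variables, 2 fits only Jack (and all 7 values in {0, 1, 2, 3, 4, 5, 6} must be used), so Jack = 2.
Among the 6 still-open variables, 6 fits only Alice (and all 6 values in {0, 1, 3, 4, 5, 6} must be used), so Alice = 6.
The 2 variables Erin and Bob are confined to {1, 4}, which locks those values in; drop them from Omar, Ivy.
That leaves Omar = 3. Eliminate 3 elsewhere: Ivy.
Determined: Alice=6, Omar=3, Jack=2, Hank=7. The other people each still have more than one consistent value. That makes 4.

4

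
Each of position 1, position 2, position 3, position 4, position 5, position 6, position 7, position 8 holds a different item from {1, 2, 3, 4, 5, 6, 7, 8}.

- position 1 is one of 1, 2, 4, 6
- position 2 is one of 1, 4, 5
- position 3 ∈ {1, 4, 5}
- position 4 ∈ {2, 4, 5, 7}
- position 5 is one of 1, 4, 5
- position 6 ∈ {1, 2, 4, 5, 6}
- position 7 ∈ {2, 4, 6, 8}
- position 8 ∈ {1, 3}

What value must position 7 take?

Among the 8 variables, 3 fits only position 8 (and all 8 values in {1, 2, 3, 4, 5, 6, 7, 8} must be used), so position 8 = 3.
The 7 still-open variables draw from only 7 values {1, 2, 4, 5, 6, 7, 8}, so each is used; only position 4 can be 7, hence position 4 = 7.
The 6 still-open variables together cover exactly {1, 2, 4, 5, 6, 8} — 6 values for 6 variables — and 8 appears only in position 7's list, so position 7 = 8.

8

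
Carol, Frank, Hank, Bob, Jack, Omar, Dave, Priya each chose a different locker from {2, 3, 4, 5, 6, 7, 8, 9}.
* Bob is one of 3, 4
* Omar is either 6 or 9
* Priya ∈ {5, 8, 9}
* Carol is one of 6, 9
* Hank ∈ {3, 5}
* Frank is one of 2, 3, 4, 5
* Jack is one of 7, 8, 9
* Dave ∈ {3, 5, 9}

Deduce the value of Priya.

Among the 8 variables, 2 fits only Frank (and all 8 values in {2, 3, 4, 5, 6, 7, 8, 9} must be used), so Frank = 2.
The 7 still-open variables together cover exactly {3, 4, 5, 6, 7, 8, 9} — 7 values for 7 variables — and 4 appears only in Bob's list, so Bob = 4.
The 6 still-open variables draw from only 6 values {3, 5, 6, 7, 8, 9}, so each is used; only Jack can be 7, hence Jack = 7.
Among the 5 still-open variables, 8 fits only Priya (and all 5 values in {3, 5, 6, 8, 9} must be used), so Priya = 8.

8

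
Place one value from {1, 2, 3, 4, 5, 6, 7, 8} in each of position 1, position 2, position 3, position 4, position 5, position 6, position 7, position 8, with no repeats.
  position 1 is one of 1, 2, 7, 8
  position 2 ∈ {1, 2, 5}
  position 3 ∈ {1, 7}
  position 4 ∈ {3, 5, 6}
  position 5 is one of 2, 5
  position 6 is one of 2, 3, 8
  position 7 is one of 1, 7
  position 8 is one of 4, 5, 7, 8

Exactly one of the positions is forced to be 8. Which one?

position 1

The 8 variables together cover exactly {1, 2, 3, 4, 5, 6, 7, 8} — 8 values for 8 variables — and 4 appears only in position 8's list, so position 8 = 4.
The 7 still-open variables draw from only 7 values {1, 2, 3, 5, 6, 7, 8}, so each is used; only position 4 can be 6, hence position 4 = 6.
Among the 6 still-open variables, 3 fits only position 6 (and all 6 values in {1, 2, 3, 5, 7, 8} must be used), so position 6 = 3.
The 5 still-open variables together cover exactly {1, 2, 5, 7, 8} — 5 values for 5 variables — and 8 appears only in position 1's list, so position 1 = 8.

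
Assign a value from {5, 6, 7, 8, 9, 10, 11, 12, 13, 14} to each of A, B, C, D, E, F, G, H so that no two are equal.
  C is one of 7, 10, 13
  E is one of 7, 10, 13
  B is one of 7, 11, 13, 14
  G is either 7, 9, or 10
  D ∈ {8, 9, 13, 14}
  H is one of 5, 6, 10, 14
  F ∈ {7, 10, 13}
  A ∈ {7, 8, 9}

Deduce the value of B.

11

C, E, F share exactly the 3 values {7, 10, 13}; by pigeonhole those values go to them, so strike 7, 10, 13 from A, B, D, G, H.
G's domain is down to {9}, so G = 9. Eliminate 9 elsewhere: A, D.
A has just one choice, so A = 8. So D can't be 8.
D has just one choice, so D = 14. Eliminate 14 elsewhere: B, H.
So B = 11.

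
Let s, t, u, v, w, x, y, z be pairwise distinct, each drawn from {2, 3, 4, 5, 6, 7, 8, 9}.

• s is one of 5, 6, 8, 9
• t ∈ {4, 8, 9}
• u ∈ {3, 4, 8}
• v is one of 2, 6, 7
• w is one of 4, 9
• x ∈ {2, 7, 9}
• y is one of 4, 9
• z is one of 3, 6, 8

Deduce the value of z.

The 8 variables together cover exactly {2, 3, 4, 5, 6, 7, 8, 9} — 8 values for 8 variables — and 5 appears only in s's list, so s = 5.
w and y share exactly the 2 values {4, 9}; by pigeonhole those values go to them, so strike 4, 9 from t, u, x.
That leaves t = 8. Remove 8 from u, z.
That leaves u = 3. Remove 3 from z.
So z = 6.

6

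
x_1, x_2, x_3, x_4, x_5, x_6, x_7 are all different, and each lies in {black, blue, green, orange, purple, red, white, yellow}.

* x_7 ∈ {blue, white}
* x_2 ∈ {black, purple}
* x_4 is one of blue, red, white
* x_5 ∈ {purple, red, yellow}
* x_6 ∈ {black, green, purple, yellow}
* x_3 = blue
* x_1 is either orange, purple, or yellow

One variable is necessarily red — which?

x_3 has just one choice, so x_3 = blue. Remove blue from x_4, x_7.
That leaves x_7 = white. Strike white from x_4.
So red goes to x_4.

x_4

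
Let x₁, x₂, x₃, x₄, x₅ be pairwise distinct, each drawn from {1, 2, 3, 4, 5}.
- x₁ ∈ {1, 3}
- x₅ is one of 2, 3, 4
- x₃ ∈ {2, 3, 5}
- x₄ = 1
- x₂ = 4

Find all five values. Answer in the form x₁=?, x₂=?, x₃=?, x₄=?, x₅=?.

x₁=3, x₂=4, x₃=5, x₄=1, x₅=2

x₂ has just one choice, so x₂ = 4. Eliminate 4 elsewhere: x₅.
x₄'s domain is down to {1}, so x₄ = 1. Strike 1 from x₁.
That leaves x₁ = 3. Eliminate 3 elsewhere: x₃, x₅.
x₅ has just one choice, so x₅ = 2. Strike 2 from x₃.
x₃ must be 5 (only option left).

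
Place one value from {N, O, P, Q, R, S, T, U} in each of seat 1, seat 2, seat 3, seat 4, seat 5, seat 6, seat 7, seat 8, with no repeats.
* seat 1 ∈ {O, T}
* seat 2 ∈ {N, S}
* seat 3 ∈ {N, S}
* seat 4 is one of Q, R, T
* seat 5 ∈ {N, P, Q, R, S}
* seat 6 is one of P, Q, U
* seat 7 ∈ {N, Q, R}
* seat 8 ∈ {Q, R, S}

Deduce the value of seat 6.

U

Among the 8 variables, O fits only seat 1 (and all 8 values in {N, O, P, Q, R, S, T, U} must be used), so seat 1 = O.
The 7 still-open variables draw from only 7 values {N, P, Q, R, S, T, U}, so each is used; only seat 4 can be T, hence seat 4 = T.
The 6 still-open variables together cover exactly {N, P, Q, R, S, U} — 6 values for 6 variables — and U appears only in seat 6's list, so seat 6 = U.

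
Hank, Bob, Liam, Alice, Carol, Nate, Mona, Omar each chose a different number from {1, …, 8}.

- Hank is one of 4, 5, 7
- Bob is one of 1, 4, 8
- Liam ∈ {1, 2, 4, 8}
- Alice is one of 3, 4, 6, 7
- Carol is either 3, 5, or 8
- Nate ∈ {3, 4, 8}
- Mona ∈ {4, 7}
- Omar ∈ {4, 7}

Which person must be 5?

Among the 8 variables, 2 fits only Liam (and all 8 values in {1, 2, 3, 4, 5, 6, 7, 8} must be used), so Liam = 2.
The 7 still-open variables together cover exactly {1, 3, 4, 5, 6, 7, 8} — 7 values for 7 variables — and 1 appears only in Bob's list, so Bob = 1.
Among the 6 still-open variables, 6 fits only Alice (and all 6 values in {3, 4, 5, 6, 7, 8} must be used), so Alice = 6.
Mona and Omar between them cover only {4, 7} — a naked pair. Remove those values from Hank, Nate.
So 5 goes to Hank.

Hank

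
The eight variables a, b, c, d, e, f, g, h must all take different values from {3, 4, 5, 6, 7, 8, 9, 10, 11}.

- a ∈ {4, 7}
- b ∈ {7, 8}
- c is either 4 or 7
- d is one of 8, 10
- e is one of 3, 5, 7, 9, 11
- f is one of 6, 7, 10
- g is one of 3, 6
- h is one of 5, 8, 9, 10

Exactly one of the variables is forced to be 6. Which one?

f

a and c share exactly the 2 values {4, 7}; by pigeonhole those values go to them, so strike 4, 7 from b, e, f.
b must be 8 (only option left). Eliminate 8 elsewhere: d, h.
That leaves d = 10. So f, h can't be 10.
So 6 goes to f.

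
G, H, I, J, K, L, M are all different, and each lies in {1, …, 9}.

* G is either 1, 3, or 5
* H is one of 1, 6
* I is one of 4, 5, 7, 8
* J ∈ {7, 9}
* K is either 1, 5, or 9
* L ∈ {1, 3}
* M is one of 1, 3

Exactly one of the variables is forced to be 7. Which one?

J

L and M share exactly the 2 values {1, 3}; by pigeonhole those values go to them, so strike 1, 3 from G, H, K.
That leaves G = 5. So I, K can't be 5.
H's domain is down to {6}, so H = 6.
K's domain is down to {9}, so K = 9. Remove 9 from J.
So 7 goes to J.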